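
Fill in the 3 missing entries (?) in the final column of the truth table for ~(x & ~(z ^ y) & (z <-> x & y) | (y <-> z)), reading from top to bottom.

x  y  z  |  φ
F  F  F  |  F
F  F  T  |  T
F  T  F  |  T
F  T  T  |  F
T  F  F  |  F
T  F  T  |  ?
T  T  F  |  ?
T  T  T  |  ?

Row x=T, y=F, z=T: (x & ~(z ^ y) & (z <-> x & y)) = F, (y <-> z) = F, (x & ~(z ^ y) & (z <-> x & y) | (y <-> z)) = F, so the formula = T.
Row x=T, y=T, z=F: (x & ~(z ^ y) & (z <-> x & y)) = F, (y <-> z) = F, (x & ~(z ^ y) & (z <-> x & y) | (y <-> z)) = F, so the formula = T.
Row x=T, y=T, z=T: (x & ~(z ^ y) & (z <-> x & y)) = T, (y <-> z) = T, (x & ~(z ^ y) & (z <-> x & y) | (y <-> z)) = T, so the formula = F.

T, T, F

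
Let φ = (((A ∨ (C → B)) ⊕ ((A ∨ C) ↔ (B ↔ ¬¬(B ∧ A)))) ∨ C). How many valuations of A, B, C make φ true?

5

A | B | C | (C → B) | (A ∨ (C → B)) | (A ∨ C) | (B ∧ A) | ¬(B ∧ A) | ¬¬(B ∧ A) | (B ↔ ¬¬(B ∧ A)) | ((A ∨ C) ↔ (B ↔ ¬¬(B ∧ A))) | φ
- | - | - | ------- | ------------- | ------- | ------- | -------- | --------- | --------------- | --------------------------- | -
1 | 1 | 1 |    1    |       1       |    1    |    1    |    0     |     1     |        1        |              1              | 1
1 | 1 | 0 |    1    |       1       |    1    |    1    |    0     |     1     |        1        |              1              | 0
1 | 0 | 1 |    0    |       1       |    1    |    0    |    1     |     0     |        1        |              1              | 1
1 | 0 | 0 |    1    |       1       |    1    |    0    |    1     |     0     |        1        |              1              | 0
0 | 1 | 1 |    1    |       1       |    1    |    0    |    1     |     0     |        0        |              0              | 1
0 | 1 | 0 |    1    |       1       |    0    |    0    |    1     |     0     |        0        |              1              | 0
0 | 0 | 1 |    0    |       0       |    1    |    0    |    1     |     0     |        1        |              1              | 1
0 | 0 | 0 |    1    |       1       |    0    |    0    |    1     |     0     |        1        |              0              | 1
The formula is true on 5 of the 8 rows.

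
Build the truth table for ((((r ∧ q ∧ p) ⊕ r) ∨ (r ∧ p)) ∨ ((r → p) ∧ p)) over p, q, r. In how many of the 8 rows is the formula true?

  p      q      r    |  (r ∧ q ∧ p)  ((r ∧ q ∧ p) ⊕ r)  (r ∧ p)  (r → p)  ((r → p) ∧ p)    φ  
False  False  False  |     False           False         False     True       False      False
False  False   True  |     False            True         False    False       False       True
False   True  False  |     False           False         False     True       False      False
False   True   True  |     False            True         False    False       False       True
 True  False  False  |     False           False         False     True        True       True
 True  False   True  |     False            True          True     True        True       True
 True   True  False  |     False           False         False     True        True       True
 True   True   True  |      True           False          True     True        True       True
The formula is true on 6 of the 8 rows.

6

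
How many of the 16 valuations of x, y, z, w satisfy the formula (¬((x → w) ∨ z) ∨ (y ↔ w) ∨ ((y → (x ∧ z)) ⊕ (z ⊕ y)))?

13

x  y  z  w  |  (x → w)  ((x → w) ∨ z)  ¬((x → w) ∨ z)  (y ↔ w)  (x ∧ z)  (y → (x ∧ z))  (z ⊕ y)  ((y → (x ∧ z)) ⊕ (z ⊕ y))  φ
T  T  T  T  |     T           T              F            T        T           T           F                 T              T
T  T  T  F  |     F           T              F            F        T           T           F                 T              T
T  T  F  T  |     T           T              F            T        F           F           T                 T              T
T  T  F  F  |     F           F              T            F        F           F           T                 T              T
T  F  T  T  |     T           T              F            F        T           T           T                 F              F
T  F  T  F  |     F           T              F            T        T           T           T                 F              T
T  F  F  T  |     T           T              F            F        F           T           F                 T              T
T  F  F  F  |     F           F              T            T        F           T           F                 T              T
F  T  T  T  |     T           T              F            T        F           F           F                 F              T
F  T  T  F  |     T           T              F            F        F           F           F                 F              F
F  T  F  T  |     T           T              F            T        F           F           T                 T              T
F  T  F  F  |     T           T              F            F        F           F           T                 T              T
F  F  T  T  |     T           T              F            F        F           T           T                 F              F
F  F  T  F  |     T           T              F            T        F           T           T                 F              T
F  F  F  T  |     T           T              F            F        F           T           F                 T              T
F  F  F  F  |     T           T              F            T        F           T           F                 T              T
The formula is true on 13 of the 16 rows.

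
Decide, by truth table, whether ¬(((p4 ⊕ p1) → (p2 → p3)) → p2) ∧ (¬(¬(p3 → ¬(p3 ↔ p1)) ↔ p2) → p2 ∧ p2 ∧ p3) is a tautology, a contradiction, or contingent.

  p1     p2     p3     p4   |  (p4 ⊕ p1)  (p2 → p3)  ((p4 ⊕ p1) → (p2 → p3))  (p3 ↔ p1)  ¬(p3 ↔ p1)  (p3 → ¬(p3 ↔ p1))  ¬(p3 → ¬(p3 ↔ p1))  (¬(p3 → ¬(p3 ↔ p1)) ↔ p2)  ¬(¬(p3 → ¬(p3 ↔ p1)) ↔ p2)  (p2 ∧ p2 ∧ p3)    φ  
 True   True   True   True  |    False       True              True              True      False           False               True                    True                      False                  True       False
 True   True   True  False  |     True       True              True              True      False           False               True                    True                      False                  True       False
 True   True  False   True  |    False      False              True             False       True            True              False                   False                       True                 False       False
 True   True  False  False  |     True      False             False             False       True            True              False                   False                       True                 False       False
 True  False   True   True  |    False       True              True              True      False           False               True                   False                       True                 False       False
 True  False   True  False  |     True       True              True              True      False           False               True                   False                       True                 False       False
 True  False  False   True  |    False       True              True             False       True            True              False                    True                      False                 False        True
 True  False  False  False  |     True       True              True             False       True            True              False                    True                      False                 False        True
False   True   True   True  |     True       True              True             False       True            True              False                   False                       True                  True       False
False   True   True  False  |    False       True              True             False       True            True              False                   False                       True                  True       False
False   True  False   True  |     True      False             False              True      False            True              False                   False                       True                 False       False
False   True  False  False  |    False      False              True              True      False            True              False                   False                       True                 False       False
False  False   True   True  |     True       True              True             False       True            True              False                    True                      False                 False        True
False  False   True  False  |    False       True              True             False       True            True              False                    True                      False                 False        True
False  False  False   True  |     True       True              True              True      False            True              False                    True                      False                 False        True
False  False  False  False  |    False       True              True              True      False            True              False                    True                      False                 False        True
6 of 16 rows are True, so the formula is contingent.

contingent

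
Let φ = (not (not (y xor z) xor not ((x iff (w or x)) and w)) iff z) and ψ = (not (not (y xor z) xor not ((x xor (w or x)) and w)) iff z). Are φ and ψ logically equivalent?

x | y | z | w | φ | ψ
- | - | - | - | - | -
1 | 1 | 1 | 1 | 0 | 1
1 | 1 | 1 | 0 | 1 | 1
1 | 1 | 0 | 1 | 0 | 1
1 | 1 | 0 | 0 | 1 | 1
1 | 0 | 1 | 1 | 1 | 0
1 | 0 | 1 | 0 | 0 | 0
1 | 0 | 0 | 1 | 1 | 0
1 | 0 | 0 | 0 | 0 | 0
0 | 1 | 1 | 1 | 1 | 0
0 | 1 | 1 | 0 | 1 | 1
0 | 1 | 0 | 1 | 1 | 0
0 | 1 | 0 | 0 | 1 | 1
0 | 0 | 1 | 1 | 0 | 1
0 | 0 | 1 | 0 | 0 | 0
0 | 0 | 0 | 1 | 0 | 1
0 | 0 | 0 | 0 | 0 | 0
The columns differ at x=1, y=1, z=1, w=1 (φ=0, ψ=1), so they are not equivalent.

not equivalent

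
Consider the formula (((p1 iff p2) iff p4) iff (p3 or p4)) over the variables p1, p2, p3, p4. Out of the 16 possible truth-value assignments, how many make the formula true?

8

p1  p2  p3  p4  |  (p1 iff p2)  ((p1 iff p2) iff p4)  (p3 or p4)  φ
T   T   T   T   |       T                T                T       T
T   T   T   F   |       T                F                T       F
T   T   F   T   |       T                T                T       T
T   T   F   F   |       T                F                F       T
T   F   T   T   |       F                F                T       F
T   F   T   F   |       F                T                T       T
T   F   F   T   |       F                F                T       F
T   F   F   F   |       F                T                F       F
F   T   T   T   |       F                F                T       F
F   T   T   F   |       F                T                T       T
F   T   F   T   |       F                F                T       F
F   T   F   F   |       F                T                F       F
F   F   T   T   |       T                T                T       T
F   F   T   F   |       T                F                T       F
F   F   F   T   |       T                T                T       T
F   F   F   F   |       T                F                F       T
The formula is true on 8 of the 16 rows.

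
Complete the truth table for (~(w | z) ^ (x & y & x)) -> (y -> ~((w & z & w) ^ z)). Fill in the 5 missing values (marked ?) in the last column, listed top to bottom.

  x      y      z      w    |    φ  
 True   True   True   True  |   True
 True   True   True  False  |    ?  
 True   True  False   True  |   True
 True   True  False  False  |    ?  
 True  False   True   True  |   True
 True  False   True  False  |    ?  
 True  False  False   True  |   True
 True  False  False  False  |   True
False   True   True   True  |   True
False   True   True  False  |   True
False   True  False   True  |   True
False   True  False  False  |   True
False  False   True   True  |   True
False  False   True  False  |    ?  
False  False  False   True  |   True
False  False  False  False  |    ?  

False, True, True, True, True

Row x=True, y=True, z=True, w=False: (~(w | z) ^ (x & y & x)) = True, (y -> ~((w & z & w) ^ z)) = False, so the formula = False.
Row x=True, y=True, z=False, w=False: (~(w | z) ^ (x & y & x)) = False, (y -> ~((w & z & w) ^ z)) = True, so the formula = True.
Row x=True, y=False, z=True, w=False: (~(w | z) ^ (x & y & x)) = False, (y -> ~((w & z & w) ^ z)) = True, so the formula = True.
Row x=False, y=False, z=True, w=False: (~(w | z) ^ (x & y & x)) = False, (y -> ~((w & z & w) ^ z)) = True, so the formula = True.
Row x=False, y=False, z=False, w=False: (~(w | z) ^ (x & y & x)) = True, (y -> ~((w & z & w) ^ z)) = True, so the formula = True.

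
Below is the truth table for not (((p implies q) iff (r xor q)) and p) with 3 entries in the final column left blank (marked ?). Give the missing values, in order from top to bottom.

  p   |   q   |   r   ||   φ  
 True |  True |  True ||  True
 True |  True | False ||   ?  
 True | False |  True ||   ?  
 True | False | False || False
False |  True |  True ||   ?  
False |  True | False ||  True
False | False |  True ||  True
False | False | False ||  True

Row p=True, q=True, r=False: ((p implies q) iff (r xor q)) = True, (((p implies q) iff (r xor q)) and p) = True, so the formula = False.
Row p=True, q=False, r=True: ((p implies q) iff (r xor q)) = False, (((p implies q) iff (r xor q)) and p) = False, so the formula = True.
Row p=False, q=True, r=True: ((p implies q) iff (r xor q)) = False, (((p implies q) iff (r xor q)) and p) = False, so the formula = True.

False, True, True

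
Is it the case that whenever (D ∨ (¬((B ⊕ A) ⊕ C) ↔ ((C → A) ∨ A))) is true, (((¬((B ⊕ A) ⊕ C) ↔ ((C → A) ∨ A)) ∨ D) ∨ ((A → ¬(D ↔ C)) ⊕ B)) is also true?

yes

A  B  C  D  |  φ  ψ
T  T  T  T  |  T  T
T  T  T  F  |  F  F
T  T  F  T  |  T  T
T  T  F  F  |  T  T
T  F  T  T  |  T  T
T  F  T  F  |  T  T
T  F  F  T  |  T  T
T  F  F  F  |  F  F
F  T  T  T  |  T  T
F  T  T  F  |  F  F
F  T  F  T  |  T  T
F  T  F  F  |  F  F
F  F  T  T  |  T  T
F  F  T  F  |  T  T
F  F  F  T  |  T  T
F  F  F  F  |  T  T
In every row where φ is true, ψ is also true, so φ ⊨ ψ.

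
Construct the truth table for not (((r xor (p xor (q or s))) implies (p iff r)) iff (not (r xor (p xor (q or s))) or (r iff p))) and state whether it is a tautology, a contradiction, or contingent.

contradiction

p | q | r | s || φ
T | T | T | T || F
T | T | T | F || F
T | T | F | T || F
T | T | F | F || F
T | F | T | T || F
T | F | T | F || F
T | F | F | T || F
T | F | F | F || F
F | T | T | T || F
F | T | T | F || F
F | T | F | T || F
F | T | F | F || F
F | F | T | T || F
F | F | T | F || F
F | F | F | T || F
F | F | F | F || F
Every row is F, so the formula is a contradiction.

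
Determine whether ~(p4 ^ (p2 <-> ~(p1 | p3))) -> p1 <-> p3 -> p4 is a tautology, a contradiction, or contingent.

p1 | p2 | p3 | p4 | φ
-- | -- | -- | -- | -
T  | T  | T  | T  | T
T  | T  | T  | F  | F
T  | T  | F  | T  | T
T  | T  | F  | F  | T
T  | F  | T  | T  | T
T  | F  | T  | F  | F
T  | F  | F  | T  | T
T  | F  | F  | F  | T
F  | T  | T  | T  | T
F  | T  | T  | F  | T
F  | T  | F  | T  | F
F  | T  | F  | F  | T
F  | F  | T  | T  | F
F  | F  | T  | F  | F
F  | F  | F  | T  | T
F  | F  | F  | F  | F
10 of 16 rows are T, so the formula is contingent.

contingent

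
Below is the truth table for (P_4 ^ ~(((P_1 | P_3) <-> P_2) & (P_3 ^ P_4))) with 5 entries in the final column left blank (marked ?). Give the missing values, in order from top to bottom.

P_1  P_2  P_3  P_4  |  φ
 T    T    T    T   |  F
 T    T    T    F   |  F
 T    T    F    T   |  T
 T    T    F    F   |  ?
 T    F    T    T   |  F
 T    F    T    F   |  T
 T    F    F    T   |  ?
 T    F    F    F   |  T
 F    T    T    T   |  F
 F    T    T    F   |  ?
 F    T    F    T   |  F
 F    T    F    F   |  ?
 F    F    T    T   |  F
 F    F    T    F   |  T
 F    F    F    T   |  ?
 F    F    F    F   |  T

Row P_1=T, P_2=T, P_3=F, P_4=F: ~(((P_1 | P_3) <-> P_2) & (P_3 ^ P_4)) = T, so the formula = T.
Row P_1=T, P_2=F, P_3=F, P_4=T: ~(((P_1 | P_3) <-> P_2) & (P_3 ^ P_4)) = T, so the formula = F.
Row P_1=F, P_2=T, P_3=T, P_4=F: ~(((P_1 | P_3) <-> P_2) & (P_3 ^ P_4)) = F, so the formula = F.
Row P_1=F, P_2=T, P_3=F, P_4=F: ~(((P_1 | P_3) <-> P_2) & (P_3 ^ P_4)) = T, so the formula = T.
Row P_1=F, P_2=F, P_3=F, P_4=T: ~(((P_1 | P_3) <-> P_2) & (P_3 ^ P_4)) = F, so the formula = T.

T, F, F, T, T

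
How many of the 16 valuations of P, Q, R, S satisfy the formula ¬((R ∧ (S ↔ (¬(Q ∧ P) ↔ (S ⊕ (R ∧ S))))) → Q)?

2

P | Q | R | S | (Q ∧ P) | ¬(Q ∧ P) | (R ∧ S) | (S ⊕ (R ∧ S)) | (¬(Q ∧ P) ↔ (S ⊕ (R ∧ S))) | φ
- | - | - | - | ------- | -------- | ------- | ------------- | -------------------------- | -
T | T | T | T |    T    |    F     |    T    |       F       |             T              | F
T | T | T | F |    T    |    F     |    F    |       F       |             T              | F
T | T | F | T |    T    |    F     |    F    |       T       |             F              | F
T | T | F | F |    T    |    F     |    F    |       F       |             T              | F
T | F | T | T |    F    |    T     |    T    |       F       |             F              | F
T | F | T | F |    F    |    T     |    F    |       F       |             F              | T
T | F | F | T |    F    |    T     |    F    |       T       |             T              | F
T | F | F | F |    F    |    T     |    F    |       F       |             F              | F
F | T | T | T |    F    |    T     |    T    |       F       |             F              | F
F | T | T | F |    F    |    T     |    F    |       F       |             F              | F
F | T | F | T |    F    |    T     |    F    |       T       |             T              | F
F | T | F | F |    F    |    T     |    F    |       F       |             F              | F
F | F | T | T |    F    |    T     |    T    |       F       |             F              | F
F | F | T | F |    F    |    T     |    F    |       F       |             F              | T
F | F | F | T |    F    |    T     |    F    |       T       |             T              | F
F | F | F | F |    F    |    T     |    F    |       F       |             F              | F
The formula is true on 2 of the 16 rows.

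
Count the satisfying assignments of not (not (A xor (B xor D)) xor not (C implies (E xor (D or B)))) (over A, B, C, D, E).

A  B  C  D  E  |  φ
1  1  1  1  1  |  0
1  1  1  1  0  |  1
1  1  1  0  1  |  1
1  1  1  0  0  |  0
1  1  0  1  1  |  1
1  1  0  1  0  |  1
1  1  0  0  1  |  0
1  1  0  0  0  |  0
1  0  1  1  1  |  1
1  0  1  1  0  |  0
1  0  1  0  1  |  1
1  0  1  0  0  |  0
1  0  0  1  1  |  0
1  0  0  1  0  |  0
1  0  0  0  1  |  1
1  0  0  0  0  |  1
0  1  1  1  1  |  1
0  1  1  1  0  |  0
0  1  1  0  1  |  0
0  1  1  0  0  |  1
0  1  0  1  1  |  0
0  1  0  1  0  |  0
0  1  0  0  1  |  1
0  1  0  0  0  |  1
0  0  1  1  1  |  0
0  0  1  1  0  |  1
0  0  1  0  1  |  0
0  0  1  0  0  |  1
0  0  0  1  1  |  1
0  0  0  1  0  |  1
0  0  0  0  1  |  0
0  0  0  0  0  |  0
The formula is true on 16 of the 32 rows.

16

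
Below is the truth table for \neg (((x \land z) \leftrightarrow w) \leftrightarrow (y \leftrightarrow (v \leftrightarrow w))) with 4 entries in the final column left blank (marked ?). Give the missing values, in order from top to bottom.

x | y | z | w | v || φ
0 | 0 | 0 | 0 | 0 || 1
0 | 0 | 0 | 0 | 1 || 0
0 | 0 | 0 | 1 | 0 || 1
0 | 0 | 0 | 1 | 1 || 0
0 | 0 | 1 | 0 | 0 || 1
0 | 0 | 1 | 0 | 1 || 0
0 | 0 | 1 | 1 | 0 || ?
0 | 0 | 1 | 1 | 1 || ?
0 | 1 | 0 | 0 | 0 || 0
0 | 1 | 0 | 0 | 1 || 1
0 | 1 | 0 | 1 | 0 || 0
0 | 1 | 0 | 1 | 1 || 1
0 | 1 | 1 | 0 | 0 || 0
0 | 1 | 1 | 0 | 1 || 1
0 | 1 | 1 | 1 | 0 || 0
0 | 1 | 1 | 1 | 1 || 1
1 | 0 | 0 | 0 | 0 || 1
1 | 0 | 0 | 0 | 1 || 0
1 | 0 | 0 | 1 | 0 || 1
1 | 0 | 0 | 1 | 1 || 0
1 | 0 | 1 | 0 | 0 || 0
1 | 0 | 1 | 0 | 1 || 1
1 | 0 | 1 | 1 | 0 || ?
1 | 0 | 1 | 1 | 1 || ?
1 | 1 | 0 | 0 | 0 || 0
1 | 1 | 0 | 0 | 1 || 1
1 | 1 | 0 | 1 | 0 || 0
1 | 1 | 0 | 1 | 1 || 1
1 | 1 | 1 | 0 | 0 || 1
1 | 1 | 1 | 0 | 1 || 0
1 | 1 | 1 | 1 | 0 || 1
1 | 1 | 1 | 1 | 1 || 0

1, 0, 0, 1

Row x=0, y=0, z=1, w=1, v=0: ((x \land z) \leftrightarrow w) = 0, (y \leftrightarrow (v \leftrightarrow w)) = 1, (((x \land z) \leftrightarrow w) \leftrightarrow (y \leftrightarrow (v \leftrightarrow w))) = 0, so the formula = 1.
Row x=0, y=0, z=1, w=1, v=1: ((x \land z) \leftrightarrow w) = 0, (y \leftrightarrow (v \leftrightarrow w)) = 0, (((x \land z) \leftrightarrow w) \leftrightarrow (y \leftrightarrow (v \leftrightarrow w))) = 1, so the formula = 0.
Row x=1, y=0, z=1, w=1, v=0: ((x \land z) \leftrightarrow w) = 1, (y \leftrightarrow (v \leftrightarrow w)) = 1, (((x \land z) \leftrightarrow w) \leftrightarrow (y \leftrightarrow (v \leftrightarrow w))) = 1, so the formula = 0.
Row x=1, y=0, z=1, w=1, v=1: ((x \land z) \leftrightarrow w) = 1, (y \leftrightarrow (v \leftrightarrow w)) = 0, (((x \land z) \leftrightarrow w) \leftrightarrow (y \leftrightarrow (v \leftrightarrow w))) = 0, so the formula = 1.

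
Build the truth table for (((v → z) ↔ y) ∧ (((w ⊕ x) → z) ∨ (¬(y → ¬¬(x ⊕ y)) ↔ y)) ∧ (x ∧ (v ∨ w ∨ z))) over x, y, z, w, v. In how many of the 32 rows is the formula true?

7

x | y | z | w | v || φ
F | F | F | F | F || F
F | F | F | F | T || F
F | F | F | T | F || F
F | F | F | T | T || F
F | F | T | F | F || F
F | F | T | F | T || F
F | F | T | T | F || F
F | F | T | T | T || F
F | T | F | F | F || F
F | T | F | F | T || F
F | T | F | T | F || F
F | T | F | T | T || F
F | T | T | F | F || F
F | T | T | F | T || F
F | T | T | T | F || F
F | T | T | T | T || F
T | F | F | F | F || F
T | F | F | F | T || T
T | F | F | T | F || F
T | F | F | T | T || T
T | F | T | F | F || F
T | F | T | F | T || F
T | F | T | T | F || F
T | F | T | T | T || F
T | T | F | F | F || F
T | T | F | F | T || F
T | T | F | T | F || T
T | T | F | T | T || F
T | T | T | F | F || T
T | T | T | F | T || T
T | T | T | T | F || T
T | T | T | T | T || T
The formula is true on 7 of the 32 rows.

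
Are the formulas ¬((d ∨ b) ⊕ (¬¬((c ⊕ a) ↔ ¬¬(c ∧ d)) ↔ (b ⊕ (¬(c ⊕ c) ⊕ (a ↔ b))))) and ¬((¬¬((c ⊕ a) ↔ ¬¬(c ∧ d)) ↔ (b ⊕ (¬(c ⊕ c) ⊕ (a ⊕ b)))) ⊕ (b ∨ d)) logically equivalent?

a  b  c  d  |  φ  ψ
T  T  T  T  |  F  T
T  T  T  F  |  T  F
T  T  F  T  |  F  T
T  T  F  F  |  F  T
T  F  T  T  |  F  T
T  F  T  F  |  F  T
T  F  F  T  |  F  T
T  F  F  F  |  T  F
F  T  T  T  |  F  T
F  T  T  F  |  T  F
F  T  F  T  |  F  T
F  T  F  F  |  F  T
F  F  T  T  |  F  T
F  F  T  F  |  F  T
F  F  F  T  |  F  T
F  F  F  F  |  T  F
The columns differ at a=T, b=T, c=T, d=T (φ=F, ψ=T), so they are not equivalent.

not equivalent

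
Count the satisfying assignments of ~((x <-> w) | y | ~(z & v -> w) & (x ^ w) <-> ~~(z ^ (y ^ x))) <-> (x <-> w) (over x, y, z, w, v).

15

x  y  z  w  v  |  φ
T  T  T  T  T  |  F
T  T  T  T  F  |  F
T  T  T  F  T  |  T
T  T  T  F  F  |  T
T  T  F  T  T  |  T
T  T  F  T  F  |  T
T  T  F  F  T  |  F
T  T  F  F  F  |  F
T  F  T  T  T  |  T
T  F  T  T  F  |  T
T  F  T  F  T  |  F
T  F  T  F  F  |  T
T  F  F  T  T  |  F
T  F  F  T  F  |  F
T  F  F  F  T  |  F
T  F  F  F  F  |  F
F  T  T  T  T  |  F
F  T  T  T  F  |  F
F  T  T  F  T  |  T
F  T  T  F  F  |  T
F  T  F  T  T  |  T
F  T  F  T  F  |  T
F  T  F  F  T  |  F
F  T  F  F  F  |  F
F  F  T  T  T  |  F
F  F  T  T  F  |  F
F  F  T  F  T  |  F
F  F  T  F  F  |  F
F  F  F  T  T  |  T
F  F  F  T  F  |  T
F  F  F  F  T  |  T
F  F  F  F  F  |  T
The formula is true on 15 of the 32 rows.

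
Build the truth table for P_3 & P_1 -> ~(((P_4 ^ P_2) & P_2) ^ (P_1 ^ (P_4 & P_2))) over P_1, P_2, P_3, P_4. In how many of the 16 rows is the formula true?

P_1 | P_2 | P_3 | P_4 | (P_3 & P_1) | (P_4 ^ P_2) | ((P_4 ^ P_2) & P_2) | (P_4 & P_2) | (P_1 ^ (P_4 & P_2)) | φ
--- | --- | --- | --- | ----------- | ----------- | ------------------- | ----------- | ------------------- | -
 0  |  0  |  0  |  0  |      0      |      0      |          0          |      0      |          0          | 1
 0  |  0  |  0  |  1  |      0      |      1      |          0          |      0      |          0          | 1
 0  |  0  |  1  |  0  |      0      |      0      |          0          |      0      |          0          | 1
 0  |  0  |  1  |  1  |      0      |      1      |          0          |      0      |          0          | 1
 0  |  1  |  0  |  0  |      0      |      1      |          1          |      0      |          0          | 1
 0  |  1  |  0  |  1  |      0      |      0      |          0          |      1      |          1          | 1
 0  |  1  |  1  |  0  |      0      |      1      |          1          |      0      |          0          | 1
 0  |  1  |  1  |  1  |      0      |      0      |          0          |      1      |          1          | 1
 1  |  0  |  0  |  0  |      0      |      0      |          0          |      0      |          1          | 1
 1  |  0  |  0  |  1  |      0      |      1      |          0          |      0      |          1          | 1
 1  |  0  |  1  |  0  |      1      |      0      |          0          |      0      |          1          | 0
 1  |  0  |  1  |  1  |      1      |      1      |          0          |      0      |          1          | 0
 1  |  1  |  0  |  0  |      0      |      1      |          1          |      0      |          1          | 1
 1  |  1  |  0  |  1  |      0      |      0      |          0          |      1      |          0          | 1
 1  |  1  |  1  |  0  |      1      |      1      |          1          |      0      |          1          | 1
 1  |  1  |  1  |  1  |      1      |      0      |          0          |      1      |          0          | 1
The formula is true on 14 of the 16 rows.

14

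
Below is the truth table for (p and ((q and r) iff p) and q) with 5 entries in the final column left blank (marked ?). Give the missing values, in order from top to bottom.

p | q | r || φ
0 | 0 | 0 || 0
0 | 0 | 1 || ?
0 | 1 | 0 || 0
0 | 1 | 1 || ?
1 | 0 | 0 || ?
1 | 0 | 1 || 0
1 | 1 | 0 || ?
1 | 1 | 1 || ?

Row p=0, q=0, r=1: ((q and r) iff p) = 1, so the formula = 0.
Row p=0, q=1, r=1: ((q and r) iff p) = 0, so the formula = 0.
Row p=1, q=0, r=0: ((q and r) iff p) = 0, so the formula = 0.
Row p=1, q=1, r=0: ((q and r) iff p) = 0, so the formula = 0.
Row p=1, q=1, r=1: ((q and r) iff p) = 1, so the formula = 1.

0, 0, 0, 0, 1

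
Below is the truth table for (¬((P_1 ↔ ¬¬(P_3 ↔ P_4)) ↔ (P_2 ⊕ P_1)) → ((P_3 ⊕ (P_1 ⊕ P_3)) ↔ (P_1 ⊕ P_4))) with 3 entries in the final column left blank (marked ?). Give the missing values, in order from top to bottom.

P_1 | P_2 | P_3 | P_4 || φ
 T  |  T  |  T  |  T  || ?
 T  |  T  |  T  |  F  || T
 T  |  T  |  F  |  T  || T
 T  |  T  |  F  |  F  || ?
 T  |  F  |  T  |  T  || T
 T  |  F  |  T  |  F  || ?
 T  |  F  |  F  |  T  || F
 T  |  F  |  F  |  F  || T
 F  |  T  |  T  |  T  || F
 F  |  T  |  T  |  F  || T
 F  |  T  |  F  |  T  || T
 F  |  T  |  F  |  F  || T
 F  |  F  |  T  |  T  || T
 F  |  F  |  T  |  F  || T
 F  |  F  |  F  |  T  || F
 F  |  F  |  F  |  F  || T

Row P_1=T, P_2=T, P_3=T, P_4=T: ¬((P_1 ↔ ¬¬(P_3 ↔ P_4)) ↔ (P_2 ⊕ P_1)) = T, ((P_3 ⊕ (P_1 ⊕ P_3)) ↔ (P_1 ⊕ P_4)) = F, so the formula = F.
Row P_1=T, P_2=T, P_3=F, P_4=F: ¬((P_1 ↔ ¬¬(P_3 ↔ P_4)) ↔ (P_2 ⊕ P_1)) = T, ((P_3 ⊕ (P_1 ⊕ P_3)) ↔ (P_1 ⊕ P_4)) = T, so the formula = T.
Row P_1=T, P_2=F, P_3=T, P_4=F: ¬((P_1 ↔ ¬¬(P_3 ↔ P_4)) ↔ (P_2 ⊕ P_1)) = T, ((P_3 ⊕ (P_1 ⊕ P_3)) ↔ (P_1 ⊕ P_4)) = T, so the formula = T.

F, T, T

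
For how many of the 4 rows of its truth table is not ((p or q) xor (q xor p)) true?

p | q | not ((p or q) xor (q xor p))
- | - | ----------------------------
T | T |              F              
T | F |              T              
F | T |              T              
F | F |              T              
The formula is true on 3 of the 4 rows.

3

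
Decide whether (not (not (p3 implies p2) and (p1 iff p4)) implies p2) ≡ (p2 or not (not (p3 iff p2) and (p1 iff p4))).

p1 | p2 | p3 | p4 || φ | ψ
0  | 0  | 0  | 0  || 0 | 1
0  | 0  | 0  | 1  || 0 | 1
0  | 0  | 1  | 0  || 1 | 0
0  | 0  | 1  | 1  || 0 | 1
0  | 1  | 0  | 0  || 1 | 1
0  | 1  | 0  | 1  || 1 | 1
0  | 1  | 1  | 0  || 1 | 1
0  | 1  | 1  | 1  || 1 | 1
1  | 0  | 0  | 0  || 0 | 1
1  | 0  | 0  | 1  || 0 | 1
1  | 0  | 1  | 0  || 0 | 1
1  | 0  | 1  | 1  || 1 | 0
1  | 1  | 0  | 0  || 1 | 1
1  | 1  | 0  | 1  || 1 | 1
1  | 1  | 1  | 0  || 1 | 1
1  | 1  | 1  | 1  || 1 | 1
The columns differ at p1=0, p2=0, p3=0, p4=0 (φ=0, ψ=1), so they are not equivalent.

not equivalent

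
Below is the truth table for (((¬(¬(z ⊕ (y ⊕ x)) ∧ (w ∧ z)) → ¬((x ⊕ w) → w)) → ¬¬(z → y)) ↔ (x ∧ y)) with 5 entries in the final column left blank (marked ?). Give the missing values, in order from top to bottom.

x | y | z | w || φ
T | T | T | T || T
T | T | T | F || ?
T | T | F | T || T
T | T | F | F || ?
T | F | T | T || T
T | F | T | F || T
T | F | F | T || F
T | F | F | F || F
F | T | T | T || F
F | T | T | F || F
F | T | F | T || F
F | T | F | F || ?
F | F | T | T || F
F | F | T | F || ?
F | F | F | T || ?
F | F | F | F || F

T, T, F, F, F

Row x=T, y=T, z=T, w=F: ((¬(¬(z ⊕ (y ⊕ x)) ∧ (w ∧ z)) → ¬((x ⊕ w) → w)) → ¬¬(z → y)) = T, (x ∧ y) = T, so the formula = T.
Row x=T, y=T, z=F, w=F: ((¬(¬(z ⊕ (y ⊕ x)) ∧ (w ∧ z)) → ¬((x ⊕ w) → w)) → ¬¬(z → y)) = T, (x ∧ y) = T, so the formula = T.
Row x=F, y=T, z=F, w=F: ((¬(¬(z ⊕ (y ⊕ x)) ∧ (w ∧ z)) → ¬((x ⊕ w) → w)) → ¬¬(z → y)) = T, (x ∧ y) = F, so the formula = F.
Row x=F, y=F, z=T, w=F: ((¬(¬(z ⊕ (y ⊕ x)) ∧ (w ∧ z)) → ¬((x ⊕ w) → w)) → ¬¬(z → y)) = T, (x ∧ y) = F, so the formula = F.
Row x=F, y=F, z=F, w=T: ((¬(¬(z ⊕ (y ⊕ x)) ∧ (w ∧ z)) → ¬((x ⊕ w) → w)) → ¬¬(z → y)) = T, (x ∧ y) = F, so the formula = F.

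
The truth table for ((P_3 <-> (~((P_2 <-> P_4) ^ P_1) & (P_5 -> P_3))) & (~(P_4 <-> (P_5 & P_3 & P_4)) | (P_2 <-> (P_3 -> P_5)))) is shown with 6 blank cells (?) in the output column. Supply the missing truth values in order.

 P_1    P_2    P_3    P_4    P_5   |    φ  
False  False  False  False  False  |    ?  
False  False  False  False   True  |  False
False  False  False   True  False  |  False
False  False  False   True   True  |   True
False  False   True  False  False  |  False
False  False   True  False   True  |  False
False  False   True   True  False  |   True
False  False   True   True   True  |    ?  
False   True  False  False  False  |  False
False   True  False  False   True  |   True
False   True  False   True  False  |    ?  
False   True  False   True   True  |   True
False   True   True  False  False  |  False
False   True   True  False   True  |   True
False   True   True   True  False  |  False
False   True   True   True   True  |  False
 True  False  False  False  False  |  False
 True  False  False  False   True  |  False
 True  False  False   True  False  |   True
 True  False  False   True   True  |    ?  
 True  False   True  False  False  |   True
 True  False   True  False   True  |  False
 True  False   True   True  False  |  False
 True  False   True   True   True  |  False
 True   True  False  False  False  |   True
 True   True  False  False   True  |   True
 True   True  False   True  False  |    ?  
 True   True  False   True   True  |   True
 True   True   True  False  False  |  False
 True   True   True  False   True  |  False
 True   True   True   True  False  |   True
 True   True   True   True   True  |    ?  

False, False, True, True, False, True

Row P_1=False, P_2=False, P_3=False, P_4=False, P_5=False: (P_3 <-> (~((P_2 <-> P_4) ^ P_1) & (P_5 -> P_3))) = True, (~(P_4 <-> (P_5 & P_3 & P_4)) | (P_2 <-> (P_3 -> P_5))) = False, so the formula = False.
Row P_1=False, P_2=False, P_3=True, P_4=True, P_5=True: (P_3 <-> (~((P_2 <-> P_4) ^ P_1) & (P_5 -> P_3))) = True, (~(P_4 <-> (P_5 & P_3 & P_4)) | (P_2 <-> (P_3 -> P_5))) = False, so the formula = False.
Row P_1=False, P_2=True, P_3=False, P_4=True, P_5=False: (P_3 <-> (~((P_2 <-> P_4) ^ P_1) & (P_5 -> P_3))) = True, (~(P_4 <-> (P_5 & P_3 & P_4)) | (P_2 <-> (P_3 -> P_5))) = True, so the formula = True.
Row P_1=True, P_2=False, P_3=False, P_4=True, P_5=True: (P_3 <-> (~((P_2 <-> P_4) ^ P_1) & (P_5 -> P_3))) = True, (~(P_4 <-> (P_5 & P_3 & P_4)) | (P_2 <-> (P_3 -> P_5))) = True, so the formula = True.
Row P_1=True, P_2=True, P_3=False, P_4=True, P_5=False: (P_3 <-> (~((P_2 <-> P_4) ^ P_1) & (P_5 -> P_3))) = False, (~(P_4 <-> (P_5 & P_3 & P_4)) | (P_2 <-> (P_3 -> P_5))) = True, so the formula = False.
Row P_1=True, P_2=True, P_3=True, P_4=True, P_5=True: (P_3 <-> (~((P_2 <-> P_4) ^ P_1) & (P_5 -> P_3))) = True, (~(P_4 <-> (P_5 & P_3 & P_4)) | (P_2 <-> (P_3 -> P_5))) = True, so the formula = True.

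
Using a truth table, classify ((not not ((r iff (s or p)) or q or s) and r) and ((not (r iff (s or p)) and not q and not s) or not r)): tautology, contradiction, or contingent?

p | q | r | s || (s or p) | (r iff (s or p)) | ((r iff (s or p)) or q or s) | not (r iff (s or p)) | not q | not s | not r | φ
0 | 0 | 0 | 0 ||    0     |        1         |              1               |          0           |   1   |   1   |   1   | 0
0 | 0 | 0 | 1 ||    1     |        0         |              1               |          1           |   1   |   0   |   1   | 0
0 | 0 | 1 | 0 ||    0     |        0         |              0               |          1           |   1   |   1   |   0   | 0
0 | 0 | 1 | 1 ||    1     |        1         |              1               |          0           |   1   |   0   |   0   | 0
0 | 1 | 0 | 0 ||    0     |        1         |              1               |          0           |   0   |   1   |   1   | 0
0 | 1 | 0 | 1 ||    1     |        0         |              1               |          1           |   0   |   0   |   1   | 0
0 | 1 | 1 | 0 ||    0     |        0         |              1               |          1           |   0   |   1   |   0   | 0
0 | 1 | 1 | 1 ||    1     |        1         |              1               |          0           |   0   |   0   |   0   | 0
1 | 0 | 0 | 0 ||    1     |        0         |              0               |          1           |   1   |   1   |   1   | 0
1 | 0 | 0 | 1 ||    1     |        0         |              1               |          1           |   1   |   0   |   1   | 0
1 | 0 | 1 | 0 ||    1     |        1         |              1               |          0           |   1   |   1   |   0   | 0
1 | 0 | 1 | 1 ||    1     |        1         |              1               |          0           |   1   |   0   |   0   | 0
1 | 1 | 0 | 0 ||    1     |        0         |              1               |          1           |   0   |   1   |   1   | 0
1 | 1 | 0 | 1 ||    1     |        0         |              1               |          1           |   0   |   0   |   1   | 0
1 | 1 | 1 | 0 ||    1     |        1         |              1               |          0           |   0   |   1   |   0   | 0
1 | 1 | 1 | 1 ||    1     |        1         |              1               |          0           |   0   |   0   |   0   | 0
Every row is 0, so the formula is a contradiction.

contradiction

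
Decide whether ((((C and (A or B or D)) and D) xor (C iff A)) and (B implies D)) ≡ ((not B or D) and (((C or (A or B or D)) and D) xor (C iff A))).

A | B | C | D || φ | ψ
T | T | T | T || F | F
T | T | T | F || F | F
T | T | F | T || F | T
T | T | F | F || F | F
T | F | T | T || F | F
T | F | T | F || T | T
T | F | F | T || F | T
T | F | F | F || F | F
F | T | T | T || T | T
F | T | T | F || F | F
F | T | F | T || T | F
F | T | F | F || F | F
F | F | T | T || T | T
F | F | T | F || F | F
F | F | F | T || T | F
F | F | F | F || T | T
The columns differ at A=T, B=T, C=F, D=T (φ=F, ψ=T), so they are not equivalent.

not equivalent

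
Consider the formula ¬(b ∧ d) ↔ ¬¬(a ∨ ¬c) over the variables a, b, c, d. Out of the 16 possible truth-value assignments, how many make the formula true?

10

a  b  c  d  |  (¬(b ∧ d) ↔ ¬¬(a ∨ ¬c))
1  1  1  1  |             0           
1  1  1  0  |             1           
1  1  0  1  |             0           
1  1  0  0  |             1           
1  0  1  1  |             1           
1  0  1  0  |             1           
1  0  0  1  |             1           
1  0  0  0  |             1           
0  1  1  1  |             1           
0  1  1  0  |             0           
0  1  0  1  |             0           
0  1  0  0  |             1           
0  0  1  1  |             0           
0  0  1  0  |             0           
0  0  0  1  |             1           
0  0  0  0  |             1           
The formula is true on 10 of the 16 rows.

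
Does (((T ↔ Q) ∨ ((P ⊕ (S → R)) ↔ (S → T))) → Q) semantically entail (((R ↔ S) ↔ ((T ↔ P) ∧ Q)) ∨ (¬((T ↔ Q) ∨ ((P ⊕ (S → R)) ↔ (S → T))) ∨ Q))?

yes

P | Q | R | S | T || φ | ψ
T | T | T | T | T || T | T
T | T | T | T | F || T | T
T | T | T | F | T || T | T
T | T | T | F | F || T | T
T | T | F | T | T || T | T
T | T | F | T | F || T | T
T | T | F | F | T || T | T
T | T | F | F | F || T | T
T | F | T | T | T || T | T
T | F | T | T | F || F | F
T | F | T | F | T || T | T
T | F | T | F | F || F | T
T | F | F | T | T || F | T
T | F | F | T | F || F | T
T | F | F | F | T || T | T
T | F | F | F | F || F | F
F | T | T | T | T || T | T
F | T | T | T | F || T | T
F | T | T | F | T || T | T
F | T | T | F | F || T | T
F | T | F | T | T || T | T
F | T | F | T | F || T | T
F | T | F | F | T || T | T
F | T | F | F | F || T | T
F | F | T | T | T || F | F
F | F | T | T | F || F | F
F | F | T | F | T || F | T
F | F | T | F | F || F | T
F | F | F | T | T || T | T
F | F | F | T | F || F | T
F | F | F | F | T || F | F
F | F | F | F | F || F | F
In every row where φ is true, ψ is also true, so φ ⊨ ψ.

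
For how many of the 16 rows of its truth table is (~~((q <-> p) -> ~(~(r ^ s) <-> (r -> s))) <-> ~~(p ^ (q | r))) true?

p | q | r | s || φ
T | T | T | T || T
T | T | T | F || T
T | T | F | T || F
T | T | F | F || T
T | F | T | T || F
T | F | T | F || F
T | F | F | T || T
T | F | F | F || T
F | T | T | T || T
F | T | T | F || T
F | T | F | T || T
F | T | F | F || T
F | F | T | T || F
F | F | T | F || F
F | F | F | T || F
F | F | F | F || T
The formula is true on 10 of the 16 rows.

10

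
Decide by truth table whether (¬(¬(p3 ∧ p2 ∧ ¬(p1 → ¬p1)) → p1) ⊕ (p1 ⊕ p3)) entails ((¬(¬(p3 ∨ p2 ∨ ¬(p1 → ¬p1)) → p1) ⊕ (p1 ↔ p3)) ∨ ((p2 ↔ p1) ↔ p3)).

p1 | p2 | p3 | φ | ψ
-- | -- | -- | - | -
0  | 0  | 0  | 1 | 0
0  | 0  | 1  | 0 | 1
0  | 1  | 0  | 1 | 1
0  | 1  | 1  | 0 | 0
1  | 0  | 0  | 1 | 1
1  | 0  | 1  | 0 | 1
1  | 1  | 0  | 1 | 0
1  | 1  | 1  | 0 | 1
At p1=0, p2=0, p3=0 we have φ true but ψ false, so φ does not entail ψ.

no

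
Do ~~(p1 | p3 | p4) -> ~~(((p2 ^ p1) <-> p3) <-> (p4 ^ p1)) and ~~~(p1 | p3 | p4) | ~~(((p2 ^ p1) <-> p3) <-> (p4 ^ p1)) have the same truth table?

p1 | p2 | p3 | p4 || φ | ψ
1  | 1  | 1  | 1  || 1 | 1
1  | 1  | 1  | 0  || 0 | 0
1  | 1  | 0  | 1  || 0 | 0
1  | 1  | 0  | 0  || 1 | 1
1  | 0  | 1  | 1  || 0 | 0
1  | 0  | 1  | 0  || 1 | 1
1  | 0  | 0  | 1  || 1 | 1
1  | 0  | 0  | 0  || 0 | 0
0  | 1  | 1  | 1  || 1 | 1
0  | 1  | 1  | 0  || 0 | 0
0  | 1  | 0  | 1  || 0 | 0
0  | 1  | 0  | 0  || 1 | 1
0  | 0  | 1  | 1  || 0 | 0
0  | 0  | 1  | 0  || 1 | 1
0  | 0  | 0  | 1  || 1 | 1
0  | 0  | 0  | 0  || 1 | 1
The columns for φ and ψ agree on every row, so they are logically equivalent.

equivalent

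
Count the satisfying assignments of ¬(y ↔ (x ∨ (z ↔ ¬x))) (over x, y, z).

4

  x   |   y   |   z   || ¬(y ↔ (x ∨ (z ↔ ¬x)))
False | False | False ||         False        
False | False |  True ||          True        
False |  True | False ||          True        
False |  True |  True ||         False        
 True | False | False ||          True        
 True | False |  True ||          True        
 True |  True | False ||         False        
 True |  True |  True ||         False        
The formula is true on 4 of the 8 rows.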